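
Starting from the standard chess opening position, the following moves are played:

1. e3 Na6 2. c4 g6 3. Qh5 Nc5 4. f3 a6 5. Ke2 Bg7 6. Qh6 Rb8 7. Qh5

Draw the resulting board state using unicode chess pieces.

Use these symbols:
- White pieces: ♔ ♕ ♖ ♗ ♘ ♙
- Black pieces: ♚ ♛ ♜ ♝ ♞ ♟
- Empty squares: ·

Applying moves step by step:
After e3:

♜ ♞ ♝ ♛ ♚ ♝ ♞ ♜
♟ ♟ ♟ ♟ ♟ ♟ ♟ ♟
· · · · · · · ·
· · · · · · · ·
· · · · · · · ·
· · · · ♙ · · ·
♙ ♙ ♙ ♙ · ♙ ♙ ♙
♖ ♘ ♗ ♕ ♔ ♗ ♘ ♖


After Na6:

♜ · ♝ ♛ ♚ ♝ ♞ ♜
♟ ♟ ♟ ♟ ♟ ♟ ♟ ♟
♞ · · · · · · ·
· · · · · · · ·
· · · · · · · ·
· · · · ♙ · · ·
♙ ♙ ♙ ♙ · ♙ ♙ ♙
♖ ♘ ♗ ♕ ♔ ♗ ♘ ♖


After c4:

♜ · ♝ ♛ ♚ ♝ ♞ ♜
♟ ♟ ♟ ♟ ♟ ♟ ♟ ♟
♞ · · · · · · ·
· · · · · · · ·
· · ♙ · · · · ·
· · · · ♙ · · ·
♙ ♙ · ♙ · ♙ ♙ ♙
♖ ♘ ♗ ♕ ♔ ♗ ♘ ♖


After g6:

♜ · ♝ ♛ ♚ ♝ ♞ ♜
♟ ♟ ♟ ♟ ♟ ♟ · ♟
♞ · · · · · ♟ ·
· · · · · · · ·
· · ♙ · · · · ·
· · · · ♙ · · ·
♙ ♙ · ♙ · ♙ ♙ ♙
♖ ♘ ♗ ♕ ♔ ♗ ♘ ♖


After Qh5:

♜ · ♝ ♛ ♚ ♝ ♞ ♜
♟ ♟ ♟ ♟ ♟ ♟ · ♟
♞ · · · · · ♟ ·
· · · · · · · ♕
· · ♙ · · · · ·
· · · · ♙ · · ·
♙ ♙ · ♙ · ♙ ♙ ♙
♖ ♘ ♗ · ♔ ♗ ♘ ♖


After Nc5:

♜ · ♝ ♛ ♚ ♝ ♞ ♜
♟ ♟ ♟ ♟ ♟ ♟ · ♟
· · · · · · ♟ ·
· · ♞ · · · · ♕
· · ♙ · · · · ·
· · · · ♙ · · ·
♙ ♙ · ♙ · ♙ ♙ ♙
♖ ♘ ♗ · ♔ ♗ ♘ ♖


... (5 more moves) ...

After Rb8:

· ♜ ♝ ♛ ♚ · ♞ ♜
· ♟ ♟ ♟ ♟ ♟ ♝ ♟
♟ · · · · · ♟ ♕
· · ♞ · · · · ·
· · ♙ · · · · ·
· · · · ♙ ♙ · ·
♙ ♙ · ♙ ♔ · ♙ ♙
♖ ♘ ♗ · · ♗ ♘ ♖


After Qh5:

· ♜ ♝ ♛ ♚ · ♞ ♜
· ♟ ♟ ♟ ♟ ♟ ♝ ♟
♟ · · · · · ♟ ·
· · ♞ · · · · ♕
· · ♙ · · · · ·
· · · · ♙ ♙ · ·
♙ ♙ · ♙ ♔ · ♙ ♙
♖ ♘ ♗ · · ♗ ♘ ♖



  a b c d e f g h
  ─────────────────
8│· ♜ ♝ ♛ ♚ · ♞ ♜│8
7│· ♟ ♟ ♟ ♟ ♟ ♝ ♟│7
6│♟ · · · · · ♟ ·│6
5│· · ♞ · · · · ♕│5
4│· · ♙ · · · · ·│4
3│· · · · ♙ ♙ · ·│3
2│♙ ♙ · ♙ ♔ · ♙ ♙│2
1│♖ ♘ ♗ · · ♗ ♘ ♖│1
  ─────────────────
  a b c d e f g h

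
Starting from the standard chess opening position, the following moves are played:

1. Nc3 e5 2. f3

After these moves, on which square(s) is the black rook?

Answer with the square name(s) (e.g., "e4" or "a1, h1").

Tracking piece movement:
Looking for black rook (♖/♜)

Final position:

  a b c d e f g h
  ─────────────────
8│♜ ♞ ♝ ♛ ♚ ♝ ♞ ♜│8
7│♟ ♟ ♟ ♟ · ♟ ♟ ♟│7
6│· · · · · · · ·│6
5│· · · · ♟ · · ·│5
4│· · · · · · · ·│4
3│· · ♘ · · ♙ · ·│3
2│♙ ♙ ♙ ♙ ♙ · ♙ ♙│2
1│♖ · ♗ ♕ ♔ ♗ ♘ ♖│1
  ─────────────────
  a b c d e f g h


a8, h8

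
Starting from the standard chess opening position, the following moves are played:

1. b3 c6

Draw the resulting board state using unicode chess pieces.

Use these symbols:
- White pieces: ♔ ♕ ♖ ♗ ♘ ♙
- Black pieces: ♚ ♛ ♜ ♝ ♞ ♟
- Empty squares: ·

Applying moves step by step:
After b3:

♜ ♞ ♝ ♛ ♚ ♝ ♞ ♜
♟ ♟ ♟ ♟ ♟ ♟ ♟ ♟
· · · · · · · ·
· · · · · · · ·
· · · · · · · ·
· ♙ · · · · · ·
♙ · ♙ ♙ ♙ ♙ ♙ ♙
♖ ♘ ♗ ♕ ♔ ♗ ♘ ♖


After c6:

♜ ♞ ♝ ♛ ♚ ♝ ♞ ♜
♟ ♟ · ♟ ♟ ♟ ♟ ♟
· · ♟ · · · · ·
· · · · · · · ·
· · · · · · · ·
· ♙ · · · · · ·
♙ · ♙ ♙ ♙ ♙ ♙ ♙
♖ ♘ ♗ ♕ ♔ ♗ ♘ ♖



  a b c d e f g h
  ─────────────────
8│♜ ♞ ♝ ♛ ♚ ♝ ♞ ♜│8
7│♟ ♟ · ♟ ♟ ♟ ♟ ♟│7
6│· · ♟ · · · · ·│6
5│· · · · · · · ·│5
4│· · · · · · · ·│4
3│· ♙ · · · · · ·│3
2│♙ · ♙ ♙ ♙ ♙ ♙ ♙│2
1│♖ ♘ ♗ ♕ ♔ ♗ ♘ ♖│1
  ─────────────────
  a b c d e f g h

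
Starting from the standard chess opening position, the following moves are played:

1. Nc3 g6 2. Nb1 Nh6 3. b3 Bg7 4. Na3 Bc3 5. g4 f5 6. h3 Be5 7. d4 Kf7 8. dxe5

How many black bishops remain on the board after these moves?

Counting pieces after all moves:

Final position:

  a b c d e f g h
  ─────────────────
8│♜ ♞ ♝ ♛ · · · ♜│8
7│♟ ♟ ♟ ♟ ♟ ♚ · ♟│7
6│· · · · · · ♟ ♞│6
5│· · · · ♙ ♟ · ·│5
4│· · · · · · ♙ ·│4
3│♘ ♙ · · · · · ♙│3
2│♙ · ♙ · ♙ ♙ · ·│2
1│♖ · ♗ ♕ ♔ ♗ ♘ ♖│1
  ─────────────────
  a b c d e f g h


1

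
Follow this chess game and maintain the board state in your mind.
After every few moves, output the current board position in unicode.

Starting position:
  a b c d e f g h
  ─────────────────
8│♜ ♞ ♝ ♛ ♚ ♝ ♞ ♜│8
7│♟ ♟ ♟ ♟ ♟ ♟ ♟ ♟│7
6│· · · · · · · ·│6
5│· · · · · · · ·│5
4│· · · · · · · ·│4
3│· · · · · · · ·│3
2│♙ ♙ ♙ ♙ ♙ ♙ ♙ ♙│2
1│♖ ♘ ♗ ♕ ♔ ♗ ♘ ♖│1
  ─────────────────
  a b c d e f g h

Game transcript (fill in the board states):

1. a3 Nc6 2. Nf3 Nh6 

  a b c d e f g h
  ─────────────────
8│♜ · ♝ ♛ ♚ ♝ · ♜│8
7│♟ ♟ ♟ ♟ ♟ ♟ ♟ ♟│7
6│· · ♞ · · · · ♞│6
5│· · · · · · · ·│5
4│· · · · · · · ·│4
3│♙ · · · · ♘ · ·│3
2│· ♙ ♙ ♙ ♙ ♙ ♙ ♙│2
1│♖ ♘ ♗ ♕ ♔ ♗ · ♖│1
  ─────────────────
  a b c d e f g h

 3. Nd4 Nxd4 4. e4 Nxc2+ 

  a b c d e f g h
  ─────────────────
8│♜ · ♝ ♛ ♚ ♝ · ♜│8
7│♟ ♟ ♟ ♟ ♟ ♟ ♟ ♟│7
6│· · · · · · · ♞│6
5│· · · · · · · ·│5
4│· · · · ♙ · · ·│4
3│♙ · · · · · · ·│3
2│· ♙ ♞ ♙ · ♙ ♙ ♙│2
1│♖ ♘ ♗ ♕ ♔ ♗ · ♖│1
  ─────────────────
  a b c d e f g h

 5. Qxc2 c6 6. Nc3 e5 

  a b c d e f g h
  ─────────────────
8│♜ · ♝ ♛ ♚ ♝ · ♜│8
7│♟ ♟ · ♟ · ♟ ♟ ♟│7
6│· · ♟ · · · · ♞│6
5│· · · · ♟ · · ·│5
4│· · · · ♙ · · ·│4
3│♙ · ♘ · · · · ·│3
2│· ♙ ♕ ♙ · ♙ ♙ ♙│2
1│♖ · ♗ · ♔ ♗ · ♖│1
  ─────────────────
  a b c d e f g h

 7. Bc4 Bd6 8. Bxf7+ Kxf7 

  a b c d e f g h
  ─────────────────
8│♜ · ♝ ♛ · · · ♜│8
7│♟ ♟ · ♟ · ♚ ♟ ♟│7
6│· · ♟ ♝ · · · ♞│6
5│· · · · ♟ · · ·│5
4│· · · · ♙ · · ·│4
3│♙ · ♘ · · · · ·│3
2│· ♙ ♕ ♙ · ♙ ♙ ♙│2
1│♖ · ♗ · ♔ · · ♖│1
  ─────────────────
  a b c d e f g h

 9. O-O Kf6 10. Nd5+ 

  a b c d e f g h
  ─────────────────
8│♜ · ♝ ♛ · · · ♜│8
7│♟ ♟ · ♟ · · ♟ ♟│7
6│· · ♟ ♝ · ♚ · ♞│6
5│· · · ♘ ♟ · · ·│5
4│· · · · ♙ · · ·│4
3│♙ · · · · · · ·│3
2│· ♙ ♕ ♙ · ♙ ♙ ♙│2
1│♖ · ♗ · · ♖ ♔ ·│1
  ─────────────────
  a b c d e f g h


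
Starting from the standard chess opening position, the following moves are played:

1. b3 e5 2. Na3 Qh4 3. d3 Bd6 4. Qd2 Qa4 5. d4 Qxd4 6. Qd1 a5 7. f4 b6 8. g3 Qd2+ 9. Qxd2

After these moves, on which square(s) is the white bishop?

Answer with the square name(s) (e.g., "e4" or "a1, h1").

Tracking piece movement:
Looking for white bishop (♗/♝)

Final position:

  a b c d e f g h
  ─────────────────
8│♜ ♞ ♝ · ♚ · ♞ ♜│8
7│· · ♟ ♟ · ♟ ♟ ♟│7
6│· ♟ · ♝ · · · ·│6
5│♟ · · · ♟ · · ·│5
4│· · · · · ♙ · ·│4
3│♘ ♙ · · · · ♙ ·│3
2│♙ · ♙ ♕ ♙ · · ♙│2
1│♖ · ♗ · ♔ ♗ ♘ ♖│1
  ─────────────────
  a b c d e f g h


c1, f1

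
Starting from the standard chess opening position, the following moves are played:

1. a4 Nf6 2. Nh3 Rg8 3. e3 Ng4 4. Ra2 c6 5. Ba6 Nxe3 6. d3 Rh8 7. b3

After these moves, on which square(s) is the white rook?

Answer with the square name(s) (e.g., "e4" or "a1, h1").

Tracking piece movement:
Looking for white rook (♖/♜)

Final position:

  a b c d e f g h
  ─────────────────
8│♜ ♞ ♝ ♛ ♚ ♝ · ♜│8
7│♟ ♟ · ♟ ♟ ♟ ♟ ♟│7
6│♗ · ♟ · · · · ·│6
5│· · · · · · · ·│5
4│♙ · · · · · · ·│4
3│· ♙ · ♙ ♞ · · ♘│3
2│♖ · ♙ · · ♙ ♙ ♙│2
1│· ♘ ♗ ♕ ♔ · · ♖│1
  ─────────────────
  a b c d e f g h


a2, h1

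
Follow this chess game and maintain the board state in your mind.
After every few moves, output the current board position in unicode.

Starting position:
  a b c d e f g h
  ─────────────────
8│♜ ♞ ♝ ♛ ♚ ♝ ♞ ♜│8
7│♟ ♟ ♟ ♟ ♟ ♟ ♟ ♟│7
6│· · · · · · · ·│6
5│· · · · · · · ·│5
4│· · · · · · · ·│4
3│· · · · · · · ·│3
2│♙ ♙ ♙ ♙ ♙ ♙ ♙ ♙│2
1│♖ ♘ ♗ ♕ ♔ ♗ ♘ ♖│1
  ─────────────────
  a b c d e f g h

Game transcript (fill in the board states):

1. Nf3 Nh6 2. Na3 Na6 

  a b c d e f g h
  ─────────────────
8│♜ · ♝ ♛ ♚ ♝ · ♜│8
7│♟ ♟ ♟ ♟ ♟ ♟ ♟ ♟│7
6│♞ · · · · · · ♞│6
5│· · · · · · · ·│5
4│· · · · · · · ·│4
3│♘ · · · · ♘ · ·│3
2│♙ ♙ ♙ ♙ ♙ ♙ ♙ ♙│2
1│♖ · ♗ ♕ ♔ ♗ · ♖│1
  ─────────────────
  a b c d e f g h

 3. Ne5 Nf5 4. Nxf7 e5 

  a b c d e f g h
  ─────────────────
8│♜ · ♝ ♛ ♚ ♝ · ♜│8
7│♟ ♟ ♟ ♟ · ♘ ♟ ♟│7
6│♞ · · · · · · ·│6
5│· · · · ♟ ♞ · ·│5
4│· · · · · · · ·│4
3│♘ · · · · · · ·│3
2│♙ ♙ ♙ ♙ ♙ ♙ ♙ ♙│2
1│♖ · ♗ ♕ ♔ ♗ · ♖│1
  ─────────────────
  a b c d e f g h

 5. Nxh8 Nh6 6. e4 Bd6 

  a b c d e f g h
  ─────────────────
8│♜ · ♝ ♛ ♚ · · ♘│8
7│♟ ♟ ♟ ♟ · · ♟ ♟│7
6│♞ · · ♝ · · · ♞│6
5│· · · · ♟ · · ·│5
4│· · · · ♙ · · ·│4
3│♘ · · · · · · ·│3
2│♙ ♙ ♙ ♙ · ♙ ♙ ♙│2
1│♖ · ♗ ♕ ♔ ♗ · ♖│1
  ─────────────────
  a b c d e f g h



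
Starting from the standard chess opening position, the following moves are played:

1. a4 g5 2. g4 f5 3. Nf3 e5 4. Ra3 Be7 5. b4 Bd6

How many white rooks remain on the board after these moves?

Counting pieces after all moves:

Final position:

  a b c d e f g h
  ─────────────────
8│♜ ♞ ♝ ♛ ♚ · ♞ ♜│8
7│♟ ♟ ♟ ♟ · · · ♟│7
6│· · · ♝ · · · ·│6
5│· · · · ♟ ♟ ♟ ·│5
4│♙ ♙ · · · · ♙ ·│4
3│♖ · · · · ♘ · ·│3
2│· · ♙ ♙ ♙ ♙ · ♙│2
1│· ♘ ♗ ♕ ♔ ♗ · ♖│1
  ─────────────────
  a b c d e f g h


2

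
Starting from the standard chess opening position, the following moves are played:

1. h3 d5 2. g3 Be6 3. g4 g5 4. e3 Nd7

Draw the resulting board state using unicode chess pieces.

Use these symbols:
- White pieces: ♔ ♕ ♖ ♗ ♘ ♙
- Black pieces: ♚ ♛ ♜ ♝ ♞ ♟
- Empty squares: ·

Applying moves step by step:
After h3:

♜ ♞ ♝ ♛ ♚ ♝ ♞ ♜
♟ ♟ ♟ ♟ ♟ ♟ ♟ ♟
· · · · · · · ·
· · · · · · · ·
· · · · · · · ·
· · · · · · · ♙
♙ ♙ ♙ ♙ ♙ ♙ ♙ ·
♖ ♘ ♗ ♕ ♔ ♗ ♘ ♖


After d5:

♜ ♞ ♝ ♛ ♚ ♝ ♞ ♜
♟ ♟ ♟ · ♟ ♟ ♟ ♟
· · · · · · · ·
· · · ♟ · · · ·
· · · · · · · ·
· · · · · · · ♙
♙ ♙ ♙ ♙ ♙ ♙ ♙ ·
♖ ♘ ♗ ♕ ♔ ♗ ♘ ♖


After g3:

♜ ♞ ♝ ♛ ♚ ♝ ♞ ♜
♟ ♟ ♟ · ♟ ♟ ♟ ♟
· · · · · · · ·
· · · ♟ · · · ·
· · · · · · · ·
· · · · · · ♙ ♙
♙ ♙ ♙ ♙ ♙ ♙ · ·
♖ ♘ ♗ ♕ ♔ ♗ ♘ ♖


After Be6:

♜ ♞ · ♛ ♚ ♝ ♞ ♜
♟ ♟ ♟ · ♟ ♟ ♟ ♟
· · · · ♝ · · ·
· · · ♟ · · · ·
· · · · · · · ·
· · · · · · ♙ ♙
♙ ♙ ♙ ♙ ♙ ♙ · ·
♖ ♘ ♗ ♕ ♔ ♗ ♘ ♖


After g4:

♜ ♞ · ♛ ♚ ♝ ♞ ♜
♟ ♟ ♟ · ♟ ♟ ♟ ♟
· · · · ♝ · · ·
· · · ♟ · · · ·
· · · · · · ♙ ·
· · · · · · · ♙
♙ ♙ ♙ ♙ ♙ ♙ · ·
♖ ♘ ♗ ♕ ♔ ♗ ♘ ♖


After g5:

♜ ♞ · ♛ ♚ ♝ ♞ ♜
♟ ♟ ♟ · ♟ ♟ · ♟
· · · · ♝ · · ·
· · · ♟ · · ♟ ·
· · · · · · ♙ ·
· · · · · · · ♙
♙ ♙ ♙ ♙ ♙ ♙ · ·
♖ ♘ ♗ ♕ ♔ ♗ ♘ ♖


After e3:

♜ ♞ · ♛ ♚ ♝ ♞ ♜
♟ ♟ ♟ · ♟ ♟ · ♟
· · · · ♝ · · ·
· · · ♟ · · ♟ ·
· · · · · · ♙ ·
· · · · ♙ · · ♙
♙ ♙ ♙ ♙ · ♙ · ·
♖ ♘ ♗ ♕ ♔ ♗ ♘ ♖


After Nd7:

♜ · · ♛ ♚ ♝ ♞ ♜
♟ ♟ ♟ ♞ ♟ ♟ · ♟
· · · · ♝ · · ·
· · · ♟ · · ♟ ·
· · · · · · ♙ ·
· · · · ♙ · · ♙
♙ ♙ ♙ ♙ · ♙ · ·
♖ ♘ ♗ ♕ ♔ ♗ ♘ ♖



  a b c d e f g h
  ─────────────────
8│♜ · · ♛ ♚ ♝ ♞ ♜│8
7│♟ ♟ ♟ ♞ ♟ ♟ · ♟│7
6│· · · · ♝ · · ·│6
5│· · · ♟ · · ♟ ·│5
4│· · · · · · ♙ ·│4
3│· · · · ♙ · · ♙│3
2│♙ ♙ ♙ ♙ · ♙ · ·│2
1│♖ ♘ ♗ ♕ ♔ ♗ ♘ ♖│1
  ─────────────────
  a b c d e f g h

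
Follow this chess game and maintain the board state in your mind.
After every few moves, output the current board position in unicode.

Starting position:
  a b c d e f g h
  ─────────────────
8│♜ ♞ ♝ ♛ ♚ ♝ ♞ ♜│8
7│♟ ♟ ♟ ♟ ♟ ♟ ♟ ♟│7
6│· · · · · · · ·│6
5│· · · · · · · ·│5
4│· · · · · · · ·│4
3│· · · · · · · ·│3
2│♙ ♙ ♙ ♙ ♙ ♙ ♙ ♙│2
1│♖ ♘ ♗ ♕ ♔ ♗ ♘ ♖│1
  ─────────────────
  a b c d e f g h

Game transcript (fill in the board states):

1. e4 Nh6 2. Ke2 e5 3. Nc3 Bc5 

  a b c d e f g h
  ─────────────────
8│♜ ♞ ♝ ♛ ♚ · · ♜│8
7│♟ ♟ ♟ ♟ · ♟ ♟ ♟│7
6│· · · · · · · ♞│6
5│· · ♝ · ♟ · · ·│5
4│· · · · ♙ · · ·│4
3│· · ♘ · · · · ·│3
2│♙ ♙ ♙ ♙ ♔ ♙ ♙ ♙│2
1│♖ · ♗ ♕ · ♗ ♘ ♖│1
  ─────────────────
  a b c d e f g h

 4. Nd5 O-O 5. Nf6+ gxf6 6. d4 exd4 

  a b c d e f g h
  ─────────────────
8│♜ ♞ ♝ ♛ · ♜ ♚ ·│8
7│♟ ♟ ♟ ♟ · ♟ · ♟│7
6│· · · · · ♟ · ♞│6
5│· · ♝ · · · · ·│5
4│· · · ♟ ♙ · · ·│4
3│· · · · · · · ·│3
2│♙ ♙ ♙ · ♔ ♙ ♙ ♙│2
1│♖ · ♗ ♕ · ♗ ♘ ♖│1
  ─────────────────
  a b c d e f g h

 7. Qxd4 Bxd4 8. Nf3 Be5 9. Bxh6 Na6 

  a b c d e f g h
  ─────────────────
8│♜ · ♝ ♛ · ♜ ♚ ·│8
7│♟ ♟ ♟ ♟ · ♟ · ♟│7
6│♞ · · · · ♟ · ♗│6
5│· · · · ♝ · · ·│5
4│· · · · ♙ · · ·│4
3│· · · · · ♘ · ·│3
2│♙ ♙ ♙ · ♔ ♙ ♙ ♙│2
1│♖ · · · · ♗ · ♖│1
  ─────────────────
  a b c d e f g h

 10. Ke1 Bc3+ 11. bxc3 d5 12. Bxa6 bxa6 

  a b c d e f g h
  ─────────────────
8│♜ · ♝ ♛ · ♜ ♚ ·│8
7│♟ · ♟ · · ♟ · ♟│7
6│♟ · · · · ♟ · ♗│6
5│· · · ♟ · · · ·│5
4│· · · · ♙ · · ·│4
3│· · ♙ · · ♘ · ·│3
2│♙ · ♙ · · ♙ ♙ ♙│2
1│♖ · · · ♔ · · ♖│1
  ─────────────────
  a b c d e f g h

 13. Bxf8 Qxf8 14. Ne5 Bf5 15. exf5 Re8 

  a b c d e f g h
  ─────────────────
8│· · · · ♜ ♛ ♚ ·│8
7│♟ · ♟ · · ♟ · ♟│7
6│♟ · · · · ♟ · ·│6
5│· · · ♟ ♘ ♙ · ·│5
4│· · · · · · · ·│4
3│· · ♙ · · · · ·│3
2│♙ · ♙ · · ♙ ♙ ♙│2
1│♖ · · · ♔ · · ♖│1
  ─────────────────
  a b c d e f g h



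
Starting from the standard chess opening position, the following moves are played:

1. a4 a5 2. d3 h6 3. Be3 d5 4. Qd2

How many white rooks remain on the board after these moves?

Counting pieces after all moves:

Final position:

  a b c d e f g h
  ─────────────────
8│♜ ♞ ♝ ♛ ♚ ♝ ♞ ♜│8
7│· ♟ ♟ · ♟ ♟ ♟ ·│7
6│· · · · · · · ♟│6
5│♟ · · ♟ · · · ·│5
4│♙ · · · · · · ·│4
3│· · · ♙ ♗ · · ·│3
2│· ♙ ♙ ♕ ♙ ♙ ♙ ♙│2
1│♖ ♘ · · ♔ ♗ ♘ ♖│1
  ─────────────────
  a b c d e f g h


2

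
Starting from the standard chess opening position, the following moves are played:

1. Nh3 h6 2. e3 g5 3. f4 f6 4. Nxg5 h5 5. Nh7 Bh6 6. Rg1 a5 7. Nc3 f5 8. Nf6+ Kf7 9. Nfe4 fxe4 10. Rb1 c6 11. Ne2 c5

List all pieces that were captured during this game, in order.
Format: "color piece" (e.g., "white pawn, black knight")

Tracking captures:
  Nxg5: captured black pawn
  fxe4: captured white knight

black pawn, white knight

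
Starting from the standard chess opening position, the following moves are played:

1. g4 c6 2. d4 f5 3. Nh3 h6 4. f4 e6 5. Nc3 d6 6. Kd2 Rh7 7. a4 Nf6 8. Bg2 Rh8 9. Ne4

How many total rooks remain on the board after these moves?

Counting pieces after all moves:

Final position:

  a b c d e f g h
  ─────────────────
8│♜ ♞ ♝ ♛ ♚ ♝ · ♜│8
7│♟ ♟ · · · · ♟ ·│7
6│· · ♟ ♟ ♟ ♞ · ♟│6
5│· · · · · ♟ · ·│5
4│♙ · · ♙ ♘ ♙ ♙ ·│4
3│· · · · · · · ♘│3
2│· ♙ ♙ ♔ ♙ · ♗ ♙│2
1│♖ · ♗ ♕ · · · ♖│1
  ─────────────────
  a b c d e f g h


4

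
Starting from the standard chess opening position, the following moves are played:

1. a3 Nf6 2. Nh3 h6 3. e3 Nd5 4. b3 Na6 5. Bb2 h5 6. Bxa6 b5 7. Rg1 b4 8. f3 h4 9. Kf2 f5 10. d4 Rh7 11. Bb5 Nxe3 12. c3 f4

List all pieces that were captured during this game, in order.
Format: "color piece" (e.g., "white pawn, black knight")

Tracking captures:
  Bxa6: captured black knight
  Nxe3: captured white pawn

black knight, white pawn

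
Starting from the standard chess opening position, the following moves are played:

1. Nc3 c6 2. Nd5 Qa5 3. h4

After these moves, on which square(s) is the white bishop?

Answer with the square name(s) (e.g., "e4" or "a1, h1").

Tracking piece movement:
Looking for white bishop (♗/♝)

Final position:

  a b c d e f g h
  ─────────────────
8│♜ ♞ ♝ · ♚ ♝ ♞ ♜│8
7│♟ ♟ · ♟ ♟ ♟ ♟ ♟│7
6│· · ♟ · · · · ·│6
5│♛ · · ♘ · · · ·│5
4│· · · · · · · ♙│4
3│· · · · · · · ·│3
2│♙ ♙ ♙ ♙ ♙ ♙ ♙ ·│2
1│♖ · ♗ ♕ ♔ ♗ ♘ ♖│1
  ─────────────────
  a b c d e f g h


c1, f1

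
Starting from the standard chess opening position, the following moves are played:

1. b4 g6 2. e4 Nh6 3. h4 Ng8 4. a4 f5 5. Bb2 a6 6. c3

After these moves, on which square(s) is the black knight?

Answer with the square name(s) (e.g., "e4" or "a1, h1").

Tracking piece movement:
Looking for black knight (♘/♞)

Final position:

  a b c d e f g h
  ─────────────────
8│♜ ♞ ♝ ♛ ♚ ♝ ♞ ♜│8
7│· ♟ ♟ ♟ ♟ · · ♟│7
6│♟ · · · · · ♟ ·│6
5│· · · · · ♟ · ·│5
4│♙ ♙ · · ♙ · · ♙│4
3│· · ♙ · · · · ·│3
2│· ♗ · ♙ · ♙ ♙ ·│2
1│♖ ♘ · ♕ ♔ ♗ ♘ ♖│1
  ─────────────────
  a b c d e f g h


b8, g8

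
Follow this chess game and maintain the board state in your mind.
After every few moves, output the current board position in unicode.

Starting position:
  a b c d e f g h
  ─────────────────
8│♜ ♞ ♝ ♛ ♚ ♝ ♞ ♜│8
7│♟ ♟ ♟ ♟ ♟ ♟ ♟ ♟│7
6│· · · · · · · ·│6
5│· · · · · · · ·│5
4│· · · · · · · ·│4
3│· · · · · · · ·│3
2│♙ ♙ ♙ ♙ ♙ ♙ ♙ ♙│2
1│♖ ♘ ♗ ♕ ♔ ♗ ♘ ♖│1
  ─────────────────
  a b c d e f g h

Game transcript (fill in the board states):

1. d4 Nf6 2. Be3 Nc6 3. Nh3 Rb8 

  a b c d e f g h
  ─────────────────
8│· ♜ ♝ ♛ ♚ ♝ · ♜│8
7│♟ ♟ ♟ ♟ ♟ ♟ ♟ ♟│7
6│· · ♞ · · ♞ · ·│6
5│· · · · · · · ·│5
4│· · · ♙ · · · ·│4
3│· · · · ♗ · · ♘│3
2│♙ ♙ ♙ · ♙ ♙ ♙ ♙│2
1│♖ ♘ · ♕ ♔ ♗ · ♖│1
  ─────────────────
  a b c d e f g h

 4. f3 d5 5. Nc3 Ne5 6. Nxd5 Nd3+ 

  a b c d e f g h
  ─────────────────
8│· ♜ ♝ ♛ ♚ ♝ · ♜│8
7│♟ ♟ ♟ · ♟ ♟ ♟ ♟│7
6│· · · · · ♞ · ·│6
5│· · · ♘ · · · ·│5
4│· · · ♙ · · · ·│4
3│· · · ♞ ♗ ♙ · ♘│3
2│♙ ♙ ♙ · ♙ · ♙ ♙│2
1│♖ · · ♕ ♔ ♗ · ♖│1
  ─────────────────
  a b c d e f g h

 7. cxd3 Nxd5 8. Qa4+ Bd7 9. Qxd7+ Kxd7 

  a b c d e f g h
  ─────────────────
8│· ♜ · ♛ · ♝ · ♜│8
7│♟ ♟ ♟ ♚ ♟ ♟ ♟ ♟│7
6│· · · · · · · ·│6
5│· · · ♞ · · · ·│5
4│· · · ♙ · · · ·│4
3│· · · ♙ ♗ ♙ · ♘│3
2│♙ ♙ · · ♙ · ♙ ♙│2
1│♖ · · · ♔ ♗ · ♖│1
  ─────────────────
  a b c d e f g h

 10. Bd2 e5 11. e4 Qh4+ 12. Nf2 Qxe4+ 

  a b c d e f g h
  ─────────────────
8│· ♜ · · · ♝ · ♜│8
7│♟ ♟ ♟ ♚ · ♟ ♟ ♟│7
6│· · · · · · · ·│6
5│· · · ♞ ♟ · · ·│5
4│· · · ♙ ♛ · · ·│4
3│· · · ♙ · ♙ · ·│3
2│♙ ♙ · ♗ · ♘ ♙ ♙│2
1│♖ · · · ♔ ♗ · ♖│1
  ─────────────────
  a b c d e f g h

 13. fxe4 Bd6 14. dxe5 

  a b c d e f g h
  ─────────────────
8│· ♜ · · · · · ♜│8
7│♟ ♟ ♟ ♚ · ♟ ♟ ♟│7
6│· · · ♝ · · · ·│6
5│· · · ♞ ♙ · · ·│5
4│· · · · ♙ · · ·│4
3│· · · ♙ · · · ·│3
2│♙ ♙ · ♗ · ♘ ♙ ♙│2
1│♖ · · · ♔ ♗ · ♖│1
  ─────────────────
  a b c d e f g h


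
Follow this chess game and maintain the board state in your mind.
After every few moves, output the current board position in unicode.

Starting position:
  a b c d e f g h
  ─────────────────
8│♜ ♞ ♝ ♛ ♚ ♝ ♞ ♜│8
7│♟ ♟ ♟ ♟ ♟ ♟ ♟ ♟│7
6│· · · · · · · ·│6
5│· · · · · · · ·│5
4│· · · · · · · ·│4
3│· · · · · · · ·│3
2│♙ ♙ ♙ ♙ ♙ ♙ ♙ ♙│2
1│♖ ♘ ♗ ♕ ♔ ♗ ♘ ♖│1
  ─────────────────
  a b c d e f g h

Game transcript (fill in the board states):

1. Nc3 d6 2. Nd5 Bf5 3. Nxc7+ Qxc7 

  a b c d e f g h
  ─────────────────
8│♜ ♞ · · ♚ ♝ ♞ ♜│8
7│♟ ♟ ♛ · ♟ ♟ ♟ ♟│7
6│· · · ♟ · · · ·│6
5│· · · · · ♝ · ·│5
4│· · · · · · · ·│4
3│· · · · · · · ·│3
2│♙ ♙ ♙ ♙ ♙ ♙ ♙ ♙│2
1│♖ · ♗ ♕ ♔ ♗ ♘ ♖│1
  ─────────────────
  a b c d e f g h

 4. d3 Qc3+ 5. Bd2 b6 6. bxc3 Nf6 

  a b c d e f g h
  ─────────────────
8│♜ ♞ · · ♚ ♝ · ♜│8
7│♟ · · · ♟ ♟ ♟ ♟│7
6│· ♟ · ♟ · ♞ · ·│6
5│· · · · · ♝ · ·│5
4│· · · · · · · ·│4
3│· · ♙ ♙ · · · ·│3
2│♙ · ♙ ♗ ♙ ♙ ♙ ♙│2
1│♖ · · ♕ ♔ ♗ ♘ ♖│1
  ─────────────────
  a b c d e f g h

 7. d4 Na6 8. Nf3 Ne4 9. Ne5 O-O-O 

  a b c d e f g h
  ─────────────────
8│· · ♚ ♜ · ♝ · ♜│8
7│♟ · · · ♟ ♟ ♟ ♟│7
6│♞ ♟ · ♟ · · · ·│6
5│· · · · ♘ ♝ · ·│5
4│· · · ♙ ♞ · · ·│4
3│· · ♙ · · · · ·│3
2│♙ · ♙ ♗ ♙ ♙ ♙ ♙│2
1│♖ · · ♕ ♔ ♗ · ♖│1
  ─────────────────
  a b c d e f g h

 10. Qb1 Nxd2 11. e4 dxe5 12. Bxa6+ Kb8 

  a b c d e f g h
  ─────────────────
8│· ♚ · ♜ · ♝ · ♜│8
7│♟ · · · ♟ ♟ ♟ ♟│7
6│♗ ♟ · · · · · ·│6
5│· · · · ♟ ♝ · ·│5
4│· · · ♙ ♙ · · ·│4
3│· · ♙ · · · · ·│3
2│♙ · ♙ ♞ · ♙ ♙ ♙│2
1│♖ ♕ · · ♔ · · ♖│1
  ─────────────────
  a b c d e f g h

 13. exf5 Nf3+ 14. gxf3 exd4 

  a b c d e f g h
  ─────────────────
8│· ♚ · ♜ · ♝ · ♜│8
7│♟ · · · ♟ ♟ ♟ ♟│7
6│♗ ♟ · · · · · ·│6
5│· · · · · ♙ · ·│5
4│· · · ♟ · · · ·│4
3│· · ♙ · · ♙ · ·│3
2│♙ · ♙ · · ♙ · ♙│2
1│♖ ♕ · · ♔ · · ♖│1
  ─────────────────
  a b c d e f g h


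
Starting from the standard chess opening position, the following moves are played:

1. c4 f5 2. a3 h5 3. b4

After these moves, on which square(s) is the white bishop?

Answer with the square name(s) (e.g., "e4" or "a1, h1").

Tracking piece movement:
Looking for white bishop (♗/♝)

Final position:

  a b c d e f g h
  ─────────────────
8│♜ ♞ ♝ ♛ ♚ ♝ ♞ ♜│8
7│♟ ♟ ♟ ♟ ♟ · ♟ ·│7
6│· · · · · · · ·│6
5│· · · · · ♟ · ♟│5
4│· ♙ ♙ · · · · ·│4
3│♙ · · · · · · ·│3
2│· · · ♙ ♙ ♙ ♙ ♙│2
1│♖ ♘ ♗ ♕ ♔ ♗ ♘ ♖│1
  ─────────────────
  a b c d e f g h


c1, f1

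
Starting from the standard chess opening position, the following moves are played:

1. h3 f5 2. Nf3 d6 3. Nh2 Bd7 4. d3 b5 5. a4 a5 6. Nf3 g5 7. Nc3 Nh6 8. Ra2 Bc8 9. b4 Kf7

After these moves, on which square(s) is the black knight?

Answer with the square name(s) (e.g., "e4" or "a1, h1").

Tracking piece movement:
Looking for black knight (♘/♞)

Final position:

  a b c d e f g h
  ─────────────────
8│♜ ♞ ♝ ♛ · ♝ · ♜│8
7│· · ♟ · ♟ ♚ · ♟│7
6│· · · ♟ · · · ♞│6
5│♟ ♟ · · · ♟ ♟ ·│5
4│♙ ♙ · · · · · ·│4
3│· · ♘ ♙ · ♘ · ♙│3
2│♖ · ♙ · ♙ ♙ ♙ ·│2
1│· · ♗ ♕ ♔ ♗ · ♖│1
  ─────────────────
  a b c d e f g h


b8, h6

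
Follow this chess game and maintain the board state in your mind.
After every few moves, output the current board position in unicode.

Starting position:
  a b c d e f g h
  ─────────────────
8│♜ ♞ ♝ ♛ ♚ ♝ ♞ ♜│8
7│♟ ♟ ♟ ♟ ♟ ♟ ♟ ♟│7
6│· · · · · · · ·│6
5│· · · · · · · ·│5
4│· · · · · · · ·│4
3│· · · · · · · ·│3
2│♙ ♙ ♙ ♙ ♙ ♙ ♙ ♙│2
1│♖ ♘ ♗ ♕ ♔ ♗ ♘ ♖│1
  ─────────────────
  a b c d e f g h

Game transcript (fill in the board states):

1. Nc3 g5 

  a b c d e f g h
  ─────────────────
8│♜ ♞ ♝ ♛ ♚ ♝ ♞ ♜│8
7│♟ ♟ ♟ ♟ ♟ ♟ · ♟│7
6│· · · · · · · ·│6
5│· · · · · · ♟ ·│5
4│· · · · · · · ·│4
3│· · ♘ · · · · ·│3
2│♙ ♙ ♙ ♙ ♙ ♙ ♙ ♙│2
1│♖ · ♗ ♕ ♔ ♗ ♘ ♖│1
  ─────────────────
  a b c d e f g h

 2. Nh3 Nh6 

  a b c d e f g h
  ─────────────────
8│♜ ♞ ♝ ♛ ♚ ♝ · ♜│8
7│♟ ♟ ♟ ♟ ♟ ♟ · ♟│7
6│· · · · · · · ♞│6
5│· · · · · · ♟ ·│5
4│· · · · · · · ·│4
3│· · ♘ · · · · ♘│3
2│♙ ♙ ♙ ♙ ♙ ♙ ♙ ♙│2
1│♖ · ♗ ♕ ♔ ♗ · ♖│1
  ─────────────────
  a b c d e f g h

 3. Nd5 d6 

  a b c d e f g h
  ─────────────────
8│♜ ♞ ♝ ♛ ♚ ♝ · ♜│8
7│♟ ♟ ♟ · ♟ ♟ · ♟│7
6│· · · ♟ · · · ♞│6
5│· · · ♘ · · ♟ ·│5
4│· · · · · · · ·│4
3│· · · · · · · ♘│3
2│♙ ♙ ♙ ♙ ♙ ♙ ♙ ♙│2
1│♖ · ♗ ♕ ♔ ♗ · ♖│1
  ─────────────────
  a b c d e f g h

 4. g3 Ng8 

  a b c d e f g h
  ─────────────────
8│♜ ♞ ♝ ♛ ♚ ♝ ♞ ♜│8
7│♟ ♟ ♟ · ♟ ♟ · ♟│7
6│· · · ♟ · · · ·│6
5│· · · ♘ · · ♟ ·│5
4│· · · · · · · ·│4
3│· · · · · · ♙ ♘│3
2│♙ ♙ ♙ ♙ ♙ ♙ · ♙│2
1│♖ · ♗ ♕ ♔ ♗ · ♖│1
  ─────────────────
  a b c d e f g h

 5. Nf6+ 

  a b c d e f g h
  ─────────────────
8│♜ ♞ ♝ ♛ ♚ ♝ ♞ ♜│8
7│♟ ♟ ♟ · ♟ ♟ · ♟│7
6│· · · ♟ · ♘ · ·│6
5│· · · · · · ♟ ·│5
4│· · · · · · · ·│4
3│· · · · · · ♙ ♘│3
2│♙ ♙ ♙ ♙ ♙ ♙ · ♙│2
1│♖ · ♗ ♕ ♔ ♗ · ♖│1
  ─────────────────
  a b c d e f g h


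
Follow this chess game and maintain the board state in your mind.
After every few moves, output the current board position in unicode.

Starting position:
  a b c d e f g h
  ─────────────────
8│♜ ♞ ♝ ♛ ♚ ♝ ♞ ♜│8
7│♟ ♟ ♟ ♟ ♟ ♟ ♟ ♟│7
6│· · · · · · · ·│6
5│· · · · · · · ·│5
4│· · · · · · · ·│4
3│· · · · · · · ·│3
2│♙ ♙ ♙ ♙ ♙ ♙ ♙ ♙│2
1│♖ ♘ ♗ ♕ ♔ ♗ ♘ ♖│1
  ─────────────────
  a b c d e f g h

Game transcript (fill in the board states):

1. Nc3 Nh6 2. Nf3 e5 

  a b c d e f g h
  ─────────────────
8│♜ ♞ ♝ ♛ ♚ ♝ · ♜│8
7│♟ ♟ ♟ ♟ · ♟ ♟ ♟│7
6│· · · · · · · ♞│6
5│· · · · ♟ · · ·│5
4│· · · · · · · ·│4
3│· · ♘ · · ♘ · ·│3
2│♙ ♙ ♙ ♙ ♙ ♙ ♙ ♙│2
1│♖ · ♗ ♕ ♔ ♗ · ♖│1
  ─────────────────
  a b c d e f g h

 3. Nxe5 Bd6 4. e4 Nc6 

  a b c d e f g h
  ─────────────────
8│♜ · ♝ ♛ ♚ · · ♜│8
7│♟ ♟ ♟ ♟ · ♟ ♟ ♟│7
6│· · ♞ ♝ · · · ♞│6
5│· · · · ♘ · · ·│5
4│· · · · ♙ · · ·│4
3│· · ♘ · · · · ·│3
2│♙ ♙ ♙ ♙ · ♙ ♙ ♙│2
1│♖ · ♗ ♕ ♔ ♗ · ♖│1
  ─────────────────
  a b c d e f g h

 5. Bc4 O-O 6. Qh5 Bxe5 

  a b c d e f g h
  ─────────────────
8│♜ · ♝ ♛ · ♜ ♚ ·│8
7│♟ ♟ ♟ ♟ · ♟ ♟ ♟│7
6│· · ♞ · · · · ♞│6
5│· · · · ♝ · · ♕│5
4│· · ♗ · ♙ · · ·│4
3│· · ♘ · · · · ·│3
2│♙ ♙ ♙ ♙ · ♙ ♙ ♙│2
1│♖ · ♗ · ♔ · · ♖│1
  ─────────────────
  a b c d e f g h

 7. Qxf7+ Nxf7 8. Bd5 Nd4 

  a b c d e f g h
  ─────────────────
8│♜ · ♝ ♛ · ♜ ♚ ·│8
7│♟ ♟ ♟ ♟ · ♞ ♟ ♟│7
6│· · · · · · · ·│6
5│· · · ♗ ♝ · · ·│5
4│· · · ♞ ♙ · · ·│4
3│· · ♘ · · · · ·│3
2│♙ ♙ ♙ ♙ · ♙ ♙ ♙│2
1│♖ · ♗ · ♔ · · ♖│1
  ─────────────────
  a b c d e f g h

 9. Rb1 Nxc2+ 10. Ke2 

  a b c d e f g h
  ─────────────────
8│♜ · ♝ ♛ · ♜ ♚ ·│8
7│♟ ♟ ♟ ♟ · ♞ ♟ ♟│7
6│· · · · · · · ·│6
5│· · · ♗ ♝ · · ·│5
4│· · · · ♙ · · ·│4
3│· · ♘ · · · · ·│3
2│♙ ♙ ♞ ♙ ♔ ♙ ♙ ♙│2
1│· ♖ ♗ · · · · ♖│1
  ─────────────────
  a b c d e f g h


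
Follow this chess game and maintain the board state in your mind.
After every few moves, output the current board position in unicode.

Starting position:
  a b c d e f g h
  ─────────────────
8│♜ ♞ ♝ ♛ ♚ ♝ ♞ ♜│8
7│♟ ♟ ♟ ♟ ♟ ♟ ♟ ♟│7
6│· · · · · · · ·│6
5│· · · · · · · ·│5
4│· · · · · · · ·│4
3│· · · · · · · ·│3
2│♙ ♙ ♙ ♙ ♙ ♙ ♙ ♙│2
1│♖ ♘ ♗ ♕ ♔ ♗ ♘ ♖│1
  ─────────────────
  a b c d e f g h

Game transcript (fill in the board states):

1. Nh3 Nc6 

  a b c d e f g h
  ─────────────────
8│♜ · ♝ ♛ ♚ ♝ ♞ ♜│8
7│♟ ♟ ♟ ♟ ♟ ♟ ♟ ♟│7
6│· · ♞ · · · · ·│6
5│· · · · · · · ·│5
4│· · · · · · · ·│4
3│· · · · · · · ♘│3
2│♙ ♙ ♙ ♙ ♙ ♙ ♙ ♙│2
1│♖ ♘ ♗ ♕ ♔ ♗ · ♖│1
  ─────────────────
  a b c d e f g h

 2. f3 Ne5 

  a b c d e f g h
  ─────────────────
8│♜ · ♝ ♛ ♚ ♝ ♞ ♜│8
7│♟ ♟ ♟ ♟ ♟ ♟ ♟ ♟│7
6│· · · · · · · ·│6
5│· · · · ♞ · · ·│5
4│· · · · · · · ·│4
3│· · · · · ♙ · ♘│3
2│♙ ♙ ♙ ♙ ♙ · ♙ ♙│2
1│♖ ♘ ♗ ♕ ♔ ♗ · ♖│1
  ─────────────────
  a b c d e f g h

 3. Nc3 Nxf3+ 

  a b c d e f g h
  ─────────────────
8│♜ · ♝ ♛ ♚ ♝ ♞ ♜│8
7│♟ ♟ ♟ ♟ ♟ ♟ ♟ ♟│7
6│· · · · · · · ·│6
5│· · · · · · · ·│5
4│· · · · · · · ·│4
3│· · ♘ · · ♞ · ♘│3
2│♙ ♙ ♙ ♙ ♙ · ♙ ♙│2
1│♖ · ♗ ♕ ♔ ♗ · ♖│1
  ─────────────────
  a b c d e f g h

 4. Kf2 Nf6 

  a b c d e f g h
  ─────────────────
8│♜ · ♝ ♛ ♚ ♝ · ♜│8
7│♟ ♟ ♟ ♟ ♟ ♟ ♟ ♟│7
6│· · · · · ♞ · ·│6
5│· · · · · · · ·│5
4│· · · · · · · ·│4
3│· · ♘ · · ♞ · ♘│3
2│♙ ♙ ♙ ♙ ♙ ♔ ♙ ♙│2
1│♖ · ♗ ♕ · ♗ · ♖│1
  ─────────────────
  a b c d e f g h

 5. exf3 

  a b c d e f g h
  ─────────────────
8│♜ · ♝ ♛ ♚ ♝ · ♜│8
7│♟ ♟ ♟ ♟ ♟ ♟ ♟ ♟│7
6│· · · · · ♞ · ·│6
5│· · · · · · · ·│5
4│· · · · · · · ·│4
3│· · ♘ · · ♙ · ♘│3
2│♙ ♙ ♙ ♙ · ♔ ♙ ♙│2
1│♖ · ♗ ♕ · ♗ · ♖│1
  ─────────────────
  a b c d e f g h


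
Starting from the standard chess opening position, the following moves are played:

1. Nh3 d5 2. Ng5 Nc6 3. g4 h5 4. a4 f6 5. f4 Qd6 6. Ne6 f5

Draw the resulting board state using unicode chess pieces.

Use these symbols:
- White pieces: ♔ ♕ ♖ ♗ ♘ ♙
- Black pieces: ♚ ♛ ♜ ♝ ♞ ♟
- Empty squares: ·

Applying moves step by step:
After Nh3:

♜ ♞ ♝ ♛ ♚ ♝ ♞ ♜
♟ ♟ ♟ ♟ ♟ ♟ ♟ ♟
· · · · · · · ·
· · · · · · · ·
· · · · · · · ·
· · · · · · · ♘
♙ ♙ ♙ ♙ ♙ ♙ ♙ ♙
♖ ♘ ♗ ♕ ♔ ♗ · ♖


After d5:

♜ ♞ ♝ ♛ ♚ ♝ ♞ ♜
♟ ♟ ♟ · ♟ ♟ ♟ ♟
· · · · · · · ·
· · · ♟ · · · ·
· · · · · · · ·
· · · · · · · ♘
♙ ♙ ♙ ♙ ♙ ♙ ♙ ♙
♖ ♘ ♗ ♕ ♔ ♗ · ♖


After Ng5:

♜ ♞ ♝ ♛ ♚ ♝ ♞ ♜
♟ ♟ ♟ · ♟ ♟ ♟ ♟
· · · · · · · ·
· · · ♟ · · ♘ ·
· · · · · · · ·
· · · · · · · ·
♙ ♙ ♙ ♙ ♙ ♙ ♙ ♙
♖ ♘ ♗ ♕ ♔ ♗ · ♖


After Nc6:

♜ · ♝ ♛ ♚ ♝ ♞ ♜
♟ ♟ ♟ · ♟ ♟ ♟ ♟
· · ♞ · · · · ·
· · · ♟ · · ♘ ·
· · · · · · · ·
· · · · · · · ·
♙ ♙ ♙ ♙ ♙ ♙ ♙ ♙
♖ ♘ ♗ ♕ ♔ ♗ · ♖


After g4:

♜ · ♝ ♛ ♚ ♝ ♞ ♜
♟ ♟ ♟ · ♟ ♟ ♟ ♟
· · ♞ · · · · ·
· · · ♟ · · ♘ ·
· · · · · · ♙ ·
· · · · · · · ·
♙ ♙ ♙ ♙ ♙ ♙ · ♙
♖ ♘ ♗ ♕ ♔ ♗ · ♖


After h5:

♜ · ♝ ♛ ♚ ♝ ♞ ♜
♟ ♟ ♟ · ♟ ♟ ♟ ·
· · ♞ · · · · ·
· · · ♟ · · ♘ ♟
· · · · · · ♙ ·
· · · · · · · ·
♙ ♙ ♙ ♙ ♙ ♙ · ♙
♖ ♘ ♗ ♕ ♔ ♗ · ♖


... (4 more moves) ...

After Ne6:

♜ · ♝ · ♚ ♝ ♞ ♜
♟ ♟ ♟ · ♟ · ♟ ·
· · ♞ ♛ ♘ ♟ · ·
· · · ♟ · · · ♟
♙ · · · · ♙ ♙ ·
· · · · · · · ·
· ♙ ♙ ♙ ♙ · · ♙
♖ ♘ ♗ ♕ ♔ ♗ · ♖


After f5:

♜ · ♝ · ♚ ♝ ♞ ♜
♟ ♟ ♟ · ♟ · ♟ ·
· · ♞ ♛ ♘ · · ·
· · · ♟ · ♟ · ♟
♙ · · · · ♙ ♙ ·
· · · · · · · ·
· ♙ ♙ ♙ ♙ · · ♙
♖ ♘ ♗ ♕ ♔ ♗ · ♖



  a b c d e f g h
  ─────────────────
8│♜ · ♝ · ♚ ♝ ♞ ♜│8
7│♟ ♟ ♟ · ♟ · ♟ ·│7
6│· · ♞ ♛ ♘ · · ·│6
5│· · · ♟ · ♟ · ♟│5
4│♙ · · · · ♙ ♙ ·│4
3│· · · · · · · ·│3
2│· ♙ ♙ ♙ ♙ · · ♙│2
1│♖ ♘ ♗ ♕ ♔ ♗ · ♖│1
  ─────────────────
  a b c d e f g h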